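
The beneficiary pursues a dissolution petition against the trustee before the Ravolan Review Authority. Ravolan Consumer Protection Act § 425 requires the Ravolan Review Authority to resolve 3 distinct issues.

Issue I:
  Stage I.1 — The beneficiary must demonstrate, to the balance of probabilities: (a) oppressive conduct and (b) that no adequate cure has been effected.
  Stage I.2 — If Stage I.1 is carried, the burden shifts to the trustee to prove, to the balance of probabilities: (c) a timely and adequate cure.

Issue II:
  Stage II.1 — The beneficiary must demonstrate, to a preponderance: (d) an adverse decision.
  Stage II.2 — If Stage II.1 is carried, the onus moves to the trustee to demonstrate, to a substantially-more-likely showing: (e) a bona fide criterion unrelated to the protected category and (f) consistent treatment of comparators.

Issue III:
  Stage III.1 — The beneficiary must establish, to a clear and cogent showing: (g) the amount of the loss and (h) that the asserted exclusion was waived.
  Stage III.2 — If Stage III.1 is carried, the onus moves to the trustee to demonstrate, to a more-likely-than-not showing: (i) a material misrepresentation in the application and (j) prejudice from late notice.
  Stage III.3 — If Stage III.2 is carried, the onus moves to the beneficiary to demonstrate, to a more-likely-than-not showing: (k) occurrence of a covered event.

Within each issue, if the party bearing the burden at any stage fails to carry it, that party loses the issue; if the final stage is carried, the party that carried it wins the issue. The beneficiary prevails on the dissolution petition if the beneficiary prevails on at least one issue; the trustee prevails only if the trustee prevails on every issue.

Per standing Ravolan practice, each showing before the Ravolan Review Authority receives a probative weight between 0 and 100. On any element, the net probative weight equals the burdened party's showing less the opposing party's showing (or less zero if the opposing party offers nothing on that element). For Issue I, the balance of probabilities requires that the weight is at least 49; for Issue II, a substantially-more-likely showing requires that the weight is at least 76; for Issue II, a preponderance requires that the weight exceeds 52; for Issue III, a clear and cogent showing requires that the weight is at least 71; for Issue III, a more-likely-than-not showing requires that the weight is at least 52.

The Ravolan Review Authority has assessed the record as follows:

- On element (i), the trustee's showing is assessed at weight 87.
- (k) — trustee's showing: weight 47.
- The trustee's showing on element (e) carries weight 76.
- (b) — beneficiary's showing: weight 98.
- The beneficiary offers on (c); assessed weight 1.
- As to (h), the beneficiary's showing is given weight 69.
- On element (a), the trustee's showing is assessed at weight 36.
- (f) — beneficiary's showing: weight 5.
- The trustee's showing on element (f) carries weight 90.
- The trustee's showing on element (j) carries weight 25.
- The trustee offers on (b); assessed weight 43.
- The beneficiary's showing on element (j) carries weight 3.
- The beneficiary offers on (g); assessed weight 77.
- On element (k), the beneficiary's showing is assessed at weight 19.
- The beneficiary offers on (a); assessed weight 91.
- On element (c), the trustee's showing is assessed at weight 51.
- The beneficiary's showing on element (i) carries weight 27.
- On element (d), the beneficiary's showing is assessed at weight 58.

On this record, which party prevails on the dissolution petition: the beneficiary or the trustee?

trustee

— Issue I —
At Stage I.1 the beneficiary must meet the balance of probabilities (weight is at least 49): on (a) the weight is 91 less the opposing 36 gives net 55, which does reach 49, so (a) meets the standard; on (b) the weight is 98 less the opposing 43 gives net 55, which does reach 49, so (b) meets the standard.
  Stage I.1 is satisfied; the onus moves to the trustee.
At Stage I.2 the trustee must meet the balance of probabilities (weight is at least 49): on (c) the weight is 51 less the opposing 1 gives net 50, which does reach 49, so (c) meets the standard.
  The trustee carries the last stage.
All stages carried — the trustee prevails on this issue.
— Issue II —
At Stage II.1 the beneficiary must meet a preponderance (weight exceeds 52): on (d) the weight is 58, > 52, so (d) meets the standard.
  The beneficiary carries Stage II.1; the trustee now bears the burden.
At Stage II.2 the trustee must meet a substantially-more-likely showing (weight is at least 76): on (e) the weight is 76, which does reach 76, so (e) meets the standard; on (f) the weight is 90 less the opposing 5 gives net 85, which does reach 76, so (f) meets the standard.
  All elements met at the final stage.
Every stage carried; the trustee prevails on this issue.
— Issue III —
Stage III.1 — burden on beneficiary; standard: a clear and cogent showing (weight is at least 71).
    (g): 77 ≥ 71 [met]
    (h): 69 < 71 [not met]
  Stage III.1 not carried; the beneficiary fails its burden.
The trustee prevails on this issue.
Per-issue: Issue I → trustee; Issue II → trustee; Issue III → trustee. The beneficiary must prevail on at least one issue; overall, the trustee prevails.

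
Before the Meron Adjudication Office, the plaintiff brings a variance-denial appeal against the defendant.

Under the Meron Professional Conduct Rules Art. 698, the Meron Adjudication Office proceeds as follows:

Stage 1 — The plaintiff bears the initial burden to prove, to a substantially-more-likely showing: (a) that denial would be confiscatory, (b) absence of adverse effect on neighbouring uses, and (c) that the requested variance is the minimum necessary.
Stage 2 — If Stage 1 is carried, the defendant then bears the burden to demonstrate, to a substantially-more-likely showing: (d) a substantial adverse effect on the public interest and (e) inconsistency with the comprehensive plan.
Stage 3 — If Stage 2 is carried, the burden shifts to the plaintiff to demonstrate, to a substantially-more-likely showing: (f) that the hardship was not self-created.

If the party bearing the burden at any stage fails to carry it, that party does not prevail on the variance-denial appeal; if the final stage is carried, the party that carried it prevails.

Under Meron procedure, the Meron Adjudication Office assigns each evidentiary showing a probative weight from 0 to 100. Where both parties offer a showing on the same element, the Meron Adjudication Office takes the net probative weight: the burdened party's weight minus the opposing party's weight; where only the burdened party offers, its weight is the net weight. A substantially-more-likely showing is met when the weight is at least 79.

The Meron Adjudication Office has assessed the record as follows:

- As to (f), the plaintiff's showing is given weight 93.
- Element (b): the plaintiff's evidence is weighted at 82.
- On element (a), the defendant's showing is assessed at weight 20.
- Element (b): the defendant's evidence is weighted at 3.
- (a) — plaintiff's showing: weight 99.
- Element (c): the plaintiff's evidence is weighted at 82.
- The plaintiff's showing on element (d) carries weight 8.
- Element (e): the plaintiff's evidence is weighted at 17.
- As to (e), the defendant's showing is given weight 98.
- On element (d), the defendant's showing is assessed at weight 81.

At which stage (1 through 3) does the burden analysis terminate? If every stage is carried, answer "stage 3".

stage 2

Stage 1 (plaintiff, a substantially-more-likely showing, weight is at least 79): (a) net 99−20=79 ≥ 79 — meets; (b) net 82−3=79 ≥ 79 — meets; (c) 82 ≥ 79 — meets.
  The plaintiff carries Stage 1; the defendant now bears the burden.
Stage 2 (defendant, a substantially-more-likely showing, weight is at least 79): (d) net 81−8=73 < 79 — fails; (e) net 98−17=81 ≥ 79 — meets.
  The defendant does not carry Stage 2.
So the plaintiff prevails.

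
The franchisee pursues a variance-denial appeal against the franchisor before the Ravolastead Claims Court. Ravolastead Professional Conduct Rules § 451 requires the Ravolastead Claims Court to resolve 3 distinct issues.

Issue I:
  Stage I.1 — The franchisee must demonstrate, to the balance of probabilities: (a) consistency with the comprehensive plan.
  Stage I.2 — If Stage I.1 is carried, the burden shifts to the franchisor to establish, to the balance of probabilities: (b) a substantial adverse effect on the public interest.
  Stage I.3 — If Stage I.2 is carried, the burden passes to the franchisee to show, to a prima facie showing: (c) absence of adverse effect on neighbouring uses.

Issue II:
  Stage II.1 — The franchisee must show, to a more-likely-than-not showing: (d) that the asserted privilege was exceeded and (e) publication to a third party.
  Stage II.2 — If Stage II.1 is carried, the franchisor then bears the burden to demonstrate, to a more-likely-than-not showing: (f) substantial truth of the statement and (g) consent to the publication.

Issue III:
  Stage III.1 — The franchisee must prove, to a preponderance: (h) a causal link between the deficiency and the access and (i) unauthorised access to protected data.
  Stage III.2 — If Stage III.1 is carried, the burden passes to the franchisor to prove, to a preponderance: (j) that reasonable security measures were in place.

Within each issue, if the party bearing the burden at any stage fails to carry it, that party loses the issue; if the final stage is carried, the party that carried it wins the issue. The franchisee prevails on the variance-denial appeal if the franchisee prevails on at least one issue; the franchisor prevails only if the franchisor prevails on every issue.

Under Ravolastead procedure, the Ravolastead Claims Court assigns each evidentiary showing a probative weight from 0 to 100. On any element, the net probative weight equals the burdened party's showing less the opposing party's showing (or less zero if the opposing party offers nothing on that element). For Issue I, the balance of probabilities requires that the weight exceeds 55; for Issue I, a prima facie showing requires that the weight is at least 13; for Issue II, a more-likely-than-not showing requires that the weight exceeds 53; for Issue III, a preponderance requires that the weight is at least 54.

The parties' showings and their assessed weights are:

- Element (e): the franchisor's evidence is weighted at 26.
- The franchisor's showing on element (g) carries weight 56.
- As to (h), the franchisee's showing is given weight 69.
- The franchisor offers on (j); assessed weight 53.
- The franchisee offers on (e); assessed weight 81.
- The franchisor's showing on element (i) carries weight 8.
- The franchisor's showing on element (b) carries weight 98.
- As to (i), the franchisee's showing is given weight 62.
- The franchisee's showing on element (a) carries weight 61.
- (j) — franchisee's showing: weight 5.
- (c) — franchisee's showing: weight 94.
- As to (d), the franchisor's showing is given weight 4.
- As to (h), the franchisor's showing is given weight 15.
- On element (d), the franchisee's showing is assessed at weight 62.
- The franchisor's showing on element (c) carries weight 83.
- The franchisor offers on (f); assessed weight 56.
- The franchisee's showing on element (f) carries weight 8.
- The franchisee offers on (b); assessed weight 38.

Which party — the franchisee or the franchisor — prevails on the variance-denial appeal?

— Issue I —
At Stage I.1 the franchisee must meet the balance of probabilities (weight exceeds 55): on (a) the weight is 61, which does exceed 55, so (a) meets the standard.
  Stage I.1 carried; the burden shifts to the franchisor.
At Stage I.2 the franchisor must meet the balance of probabilities (weight exceeds 55): on (b) the weight is 98 less the opposing 38 gives net 60, which does exceed 55, so (b) meets the standard.
  All elements met. The burden passes to the franchisee.
At Stage I.3 the franchisee must meet a prima facie showing (weight is at least 13): on (c) the weight is 94 less the opposing 83 gives net 11, < 13, so (c) does not meet the standard.
  Not every element is met, so the franchisee fails to carry Stage I.3.
So the franchisor prevails on this issue.
— Issue II —
Stage II.1 — burden on franchisee; standard: a more-likely-than-not showing (weight exceeds 53).
    (d): 62 − 4 = 58 > 53 [met]
    (e): 81 − 26 = 55 > 53 [met]
  Stage II.1 carried; the burden shifts to the franchisor.
Stage II.2 — burden on franchisor; standard: a more-likely-than-not showing (weight exceeds 53).
    (f): 56 − 8 = 48 ≤ 53 [not met]
    (g): 56 > 53 [met]
  Stage II.2 not carried; the franchisor fails its burden.
The franchisee prevails on this issue.
— Issue III —
Stage III.1 (franchisee, a preponderance, weight is at least 54): (h) net 69−15=54 ≥ 54 — meets; (i) net 62−8=54 ≥ 54 — meets.
  All elements met. The burden passes to the franchisor.
Stage III.2 (franchisor, a preponderance, weight is at least 54): (j) net 53−5=48 < 54 — fails.
  Not every element is met, so the franchisor fails to carry Stage III.2.
The analysis ends at Stage III.2; the franchisee prevails on this issue.
Per-issue: Issue I → franchisor; Issue II → franchisee; Issue III → franchisee. The franchisee must prevail on at least one issue; overall, the franchisee prevails.

franchisee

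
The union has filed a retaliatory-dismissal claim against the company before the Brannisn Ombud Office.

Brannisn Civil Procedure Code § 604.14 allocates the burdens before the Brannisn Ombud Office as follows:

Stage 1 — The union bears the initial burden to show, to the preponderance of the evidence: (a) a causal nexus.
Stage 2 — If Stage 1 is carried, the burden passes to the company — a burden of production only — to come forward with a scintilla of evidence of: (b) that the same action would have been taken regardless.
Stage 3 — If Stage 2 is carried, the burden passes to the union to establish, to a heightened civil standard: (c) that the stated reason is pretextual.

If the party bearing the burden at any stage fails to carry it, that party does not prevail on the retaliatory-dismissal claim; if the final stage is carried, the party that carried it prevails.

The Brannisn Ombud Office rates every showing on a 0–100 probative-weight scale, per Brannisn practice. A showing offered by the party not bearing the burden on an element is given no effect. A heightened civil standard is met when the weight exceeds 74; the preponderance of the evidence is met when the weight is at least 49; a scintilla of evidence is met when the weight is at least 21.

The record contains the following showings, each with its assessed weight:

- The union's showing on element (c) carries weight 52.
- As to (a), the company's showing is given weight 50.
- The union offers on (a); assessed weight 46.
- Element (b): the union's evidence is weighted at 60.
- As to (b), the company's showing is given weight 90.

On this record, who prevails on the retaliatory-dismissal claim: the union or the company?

company

At Stage 1 the union must meet the preponderance of the evidence (weight is at least 49): on (a) the weight is 46 (the company's 50 is given no effect), which does not reach 49, so (a) does not meet the standard.
  Stage 1 not carried; the union fails its burden.
The analysis ends at Stage 1; the company prevails.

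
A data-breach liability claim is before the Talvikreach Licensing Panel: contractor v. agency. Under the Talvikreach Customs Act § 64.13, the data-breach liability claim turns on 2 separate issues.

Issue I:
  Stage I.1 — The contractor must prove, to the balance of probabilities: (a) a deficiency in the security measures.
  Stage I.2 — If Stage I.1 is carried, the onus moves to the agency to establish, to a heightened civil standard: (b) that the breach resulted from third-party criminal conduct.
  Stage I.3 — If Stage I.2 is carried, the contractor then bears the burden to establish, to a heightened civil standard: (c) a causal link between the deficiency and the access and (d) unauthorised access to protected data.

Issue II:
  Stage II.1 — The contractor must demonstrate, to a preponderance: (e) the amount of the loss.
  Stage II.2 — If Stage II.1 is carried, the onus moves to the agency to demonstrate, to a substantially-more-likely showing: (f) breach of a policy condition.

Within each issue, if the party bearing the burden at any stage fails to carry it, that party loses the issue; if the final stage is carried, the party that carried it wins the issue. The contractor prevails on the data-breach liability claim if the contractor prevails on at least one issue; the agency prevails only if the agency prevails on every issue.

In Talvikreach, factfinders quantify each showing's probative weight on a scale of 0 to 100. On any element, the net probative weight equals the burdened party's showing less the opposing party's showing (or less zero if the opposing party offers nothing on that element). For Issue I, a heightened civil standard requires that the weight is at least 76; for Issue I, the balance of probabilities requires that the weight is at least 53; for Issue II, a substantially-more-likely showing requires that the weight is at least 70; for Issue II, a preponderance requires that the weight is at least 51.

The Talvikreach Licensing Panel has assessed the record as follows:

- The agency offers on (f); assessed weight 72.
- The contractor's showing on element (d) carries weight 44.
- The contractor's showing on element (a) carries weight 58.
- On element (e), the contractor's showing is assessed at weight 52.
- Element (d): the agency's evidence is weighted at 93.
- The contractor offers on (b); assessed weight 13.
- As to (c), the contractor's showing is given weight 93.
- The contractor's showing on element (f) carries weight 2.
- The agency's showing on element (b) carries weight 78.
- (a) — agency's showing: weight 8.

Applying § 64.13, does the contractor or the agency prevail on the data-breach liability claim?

agency

— Issue I —
Stage I.1 — burden on contractor; standard: the balance of probabilities (weight is at least 53).
    (a): 58 − 8 = 50 < 53 [not met]
  Not every element is met, so the contractor fails to carry Stage I.1.
The agency prevails on this issue.
— Issue II —
Stage II.1 (contractor, a preponderance, weight is at least 51): (e) 52 ≥ 51 — meets.
  The contractor carries Stage II.1; the agency now bears the burden.
Stage II.2 (agency, a substantially-more-likely showing, weight is at least 70): (f) net 72−2=70 ≥ 70 — meets.
  Stage II.2 carried; the final stage is satisfied.
All stages carried — the agency prevails on this issue.
Per-issue: Issue I → agency; Issue II → agency. The contractor must prevail on at least one issue; overall, the agency prevails.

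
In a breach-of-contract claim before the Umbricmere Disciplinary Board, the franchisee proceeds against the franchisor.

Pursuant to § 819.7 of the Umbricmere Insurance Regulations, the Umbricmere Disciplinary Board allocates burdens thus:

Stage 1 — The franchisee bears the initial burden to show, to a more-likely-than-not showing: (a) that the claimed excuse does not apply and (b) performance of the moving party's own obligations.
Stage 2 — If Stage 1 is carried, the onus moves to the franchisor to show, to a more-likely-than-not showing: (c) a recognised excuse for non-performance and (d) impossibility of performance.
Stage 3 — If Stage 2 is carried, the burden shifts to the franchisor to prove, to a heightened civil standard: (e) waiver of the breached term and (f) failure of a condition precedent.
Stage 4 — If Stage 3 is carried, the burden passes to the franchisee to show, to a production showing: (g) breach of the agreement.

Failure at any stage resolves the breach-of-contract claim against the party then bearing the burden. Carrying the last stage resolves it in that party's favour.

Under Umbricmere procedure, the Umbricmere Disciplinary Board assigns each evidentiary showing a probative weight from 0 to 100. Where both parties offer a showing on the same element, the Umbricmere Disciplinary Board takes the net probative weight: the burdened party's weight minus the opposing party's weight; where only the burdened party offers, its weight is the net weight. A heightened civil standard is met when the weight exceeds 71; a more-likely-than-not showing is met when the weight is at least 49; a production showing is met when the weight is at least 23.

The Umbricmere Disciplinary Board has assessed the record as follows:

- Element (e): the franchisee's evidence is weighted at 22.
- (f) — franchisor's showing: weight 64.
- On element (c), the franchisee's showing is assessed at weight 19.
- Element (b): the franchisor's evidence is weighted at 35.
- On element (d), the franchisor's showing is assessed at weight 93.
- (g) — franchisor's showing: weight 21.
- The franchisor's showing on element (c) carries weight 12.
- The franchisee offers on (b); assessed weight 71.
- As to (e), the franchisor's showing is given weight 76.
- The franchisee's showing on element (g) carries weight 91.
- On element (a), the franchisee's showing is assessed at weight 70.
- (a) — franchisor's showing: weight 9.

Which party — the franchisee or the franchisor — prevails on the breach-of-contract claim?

Stage 1 — burden on franchisee; standard: a more-likely-than-not showing (weight is at least 49).
    (a): 70 − 9 = 61 ≥ 49 [met]
    (b): 71 − 35 = 36 < 49 [not met]
  Stage 1 not carried; the franchisee fails its burden.
The franchisor prevails.

franchisor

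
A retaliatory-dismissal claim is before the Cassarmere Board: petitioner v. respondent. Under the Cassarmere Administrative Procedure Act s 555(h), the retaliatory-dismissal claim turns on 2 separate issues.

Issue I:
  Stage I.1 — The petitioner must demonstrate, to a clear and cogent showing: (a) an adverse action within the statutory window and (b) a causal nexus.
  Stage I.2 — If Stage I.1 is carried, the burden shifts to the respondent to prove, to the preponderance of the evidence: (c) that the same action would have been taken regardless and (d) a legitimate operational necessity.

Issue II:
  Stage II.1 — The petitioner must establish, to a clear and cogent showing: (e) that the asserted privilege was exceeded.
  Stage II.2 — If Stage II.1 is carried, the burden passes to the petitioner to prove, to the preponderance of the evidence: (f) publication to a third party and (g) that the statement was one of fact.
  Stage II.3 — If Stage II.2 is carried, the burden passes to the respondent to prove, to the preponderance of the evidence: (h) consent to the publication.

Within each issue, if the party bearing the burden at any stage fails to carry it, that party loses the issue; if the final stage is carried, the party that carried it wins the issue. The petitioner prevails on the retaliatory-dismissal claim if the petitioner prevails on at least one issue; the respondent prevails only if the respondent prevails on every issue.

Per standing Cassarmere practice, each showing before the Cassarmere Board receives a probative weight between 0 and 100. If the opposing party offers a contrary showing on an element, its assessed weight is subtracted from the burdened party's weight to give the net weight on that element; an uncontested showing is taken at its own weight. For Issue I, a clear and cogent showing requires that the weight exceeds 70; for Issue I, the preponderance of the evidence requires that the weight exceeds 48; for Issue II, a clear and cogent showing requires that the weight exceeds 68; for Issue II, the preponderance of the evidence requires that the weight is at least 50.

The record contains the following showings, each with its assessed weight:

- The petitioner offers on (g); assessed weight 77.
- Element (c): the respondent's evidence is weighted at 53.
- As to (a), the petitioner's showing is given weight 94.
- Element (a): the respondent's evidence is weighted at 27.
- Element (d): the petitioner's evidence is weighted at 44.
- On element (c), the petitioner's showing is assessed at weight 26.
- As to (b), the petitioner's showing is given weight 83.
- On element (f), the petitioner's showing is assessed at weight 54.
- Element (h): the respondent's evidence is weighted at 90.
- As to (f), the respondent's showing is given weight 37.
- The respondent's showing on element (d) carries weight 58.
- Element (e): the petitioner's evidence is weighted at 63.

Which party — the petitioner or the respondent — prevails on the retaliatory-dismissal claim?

respondent

— Issue I —
Stage I.1 (petitioner, a clear and cogent showing, weight exceeds 70): (a) net 94−27=67 ≤ 70 — fails; (b) 83 > 70 — meets.
  Stage I.1 not carried; the petitioner fails its burden.
So the respondent prevails on this issue.
— Issue II —
Stage II.1 (petitioner, a clear and cogent showing, weight exceeds 68): (e) 63 ≤ 68 — fails.
  Not every element is met, so the petitioner fails to carry Stage II.1.
So the respondent prevails on this issue.
Per-issue: Issue I → respondent; Issue II → respondent. The petitioner must prevail on at least one issue; overall, the respondent prevails.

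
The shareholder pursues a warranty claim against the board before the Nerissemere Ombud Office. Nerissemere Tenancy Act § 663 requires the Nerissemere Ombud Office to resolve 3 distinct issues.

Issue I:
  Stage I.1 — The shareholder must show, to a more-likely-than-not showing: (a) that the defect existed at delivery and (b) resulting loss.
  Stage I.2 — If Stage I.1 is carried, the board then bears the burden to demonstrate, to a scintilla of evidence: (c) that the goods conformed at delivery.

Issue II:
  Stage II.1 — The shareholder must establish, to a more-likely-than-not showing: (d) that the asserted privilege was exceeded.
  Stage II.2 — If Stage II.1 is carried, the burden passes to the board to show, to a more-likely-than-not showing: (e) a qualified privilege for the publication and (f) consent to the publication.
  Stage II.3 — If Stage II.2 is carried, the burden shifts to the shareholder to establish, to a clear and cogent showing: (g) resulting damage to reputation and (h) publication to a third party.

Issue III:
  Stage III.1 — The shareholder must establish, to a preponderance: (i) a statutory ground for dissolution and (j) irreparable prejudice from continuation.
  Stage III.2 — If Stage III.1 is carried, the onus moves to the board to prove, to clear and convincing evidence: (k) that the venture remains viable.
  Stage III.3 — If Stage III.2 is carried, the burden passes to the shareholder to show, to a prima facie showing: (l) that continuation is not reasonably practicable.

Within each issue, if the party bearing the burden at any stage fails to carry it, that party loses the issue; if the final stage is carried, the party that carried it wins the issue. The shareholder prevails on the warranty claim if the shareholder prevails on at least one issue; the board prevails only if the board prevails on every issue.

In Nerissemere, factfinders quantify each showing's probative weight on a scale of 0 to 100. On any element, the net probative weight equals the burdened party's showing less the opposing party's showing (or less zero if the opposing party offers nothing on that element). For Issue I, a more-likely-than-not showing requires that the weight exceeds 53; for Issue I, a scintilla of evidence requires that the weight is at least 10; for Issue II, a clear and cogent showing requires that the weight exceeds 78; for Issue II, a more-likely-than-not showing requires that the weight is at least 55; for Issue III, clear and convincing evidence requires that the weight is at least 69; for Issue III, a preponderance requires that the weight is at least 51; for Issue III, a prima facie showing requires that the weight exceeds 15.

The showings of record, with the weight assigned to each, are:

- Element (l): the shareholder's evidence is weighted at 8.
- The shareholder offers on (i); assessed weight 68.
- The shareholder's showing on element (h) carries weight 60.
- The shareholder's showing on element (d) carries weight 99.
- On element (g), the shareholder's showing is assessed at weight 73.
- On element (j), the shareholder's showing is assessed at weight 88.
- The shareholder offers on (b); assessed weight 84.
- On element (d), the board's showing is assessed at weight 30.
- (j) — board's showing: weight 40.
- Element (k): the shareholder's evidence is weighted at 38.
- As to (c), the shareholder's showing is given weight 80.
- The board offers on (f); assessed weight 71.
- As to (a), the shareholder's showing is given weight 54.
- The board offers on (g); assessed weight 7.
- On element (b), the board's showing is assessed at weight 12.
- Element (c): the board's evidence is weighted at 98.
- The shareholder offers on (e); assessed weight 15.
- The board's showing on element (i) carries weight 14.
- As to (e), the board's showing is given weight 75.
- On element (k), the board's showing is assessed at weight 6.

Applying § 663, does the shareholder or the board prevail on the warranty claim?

board

— Issue I —
Stage I.1 (shareholder, a more-likely-than-not showing, weight exceeds 53): (a) 54 > 53 — meets; (b) net 84−12=72 > 53 — meets.
  Stage I.1 carried; the burden shifts to the board.
Stage I.2 (board, a scintilla of evidence, weight is at least 10): (c) net 98−80=18 ≥ 10 — meets.
  Stage I.2 carried; the final stage is satisfied.
All stages carried — the board prevails on this issue.
— Issue II —
Stage II.1 (shareholder, a more-likely-than-not showing, weight is at least 55): (d) net 99−30=69 ≥ 55 — meets.
  The shareholder carries Stage II.1; the board now bears the burden.
Stage II.2 (board, a more-likely-than-not showing, weight is at least 55): (e) net 75−15=60 ≥ 55 — meets; (f) 71 ≥ 55 — meets.
  All elements met. The burden passes to the shareholder.
Stage II.3 (shareholder, a clear and cogent showing, weight exceeds 78): (g) net 73−7=66 ≤ 78 — fails; (h) 60 ≤ 78 — fails.
  Not every element is met, so the shareholder fails to carry Stage II.3.
The analysis ends at Stage II.3; the board prevails on this issue.
— Issue III —
Stage III.1 (shareholder, a preponderance, weight is at least 51): (i) net 68−14=54 ≥ 51 — meets; (j) net 88−40=48 < 51 — fails.
  Stage III.1 not carried; the shareholder fails its burden.
So the board prevails on this issue.
Per-issue: Issue I → board; Issue II → board; Issue III → board. The shareholder must prevail on at least one issue; overall, the board prevails.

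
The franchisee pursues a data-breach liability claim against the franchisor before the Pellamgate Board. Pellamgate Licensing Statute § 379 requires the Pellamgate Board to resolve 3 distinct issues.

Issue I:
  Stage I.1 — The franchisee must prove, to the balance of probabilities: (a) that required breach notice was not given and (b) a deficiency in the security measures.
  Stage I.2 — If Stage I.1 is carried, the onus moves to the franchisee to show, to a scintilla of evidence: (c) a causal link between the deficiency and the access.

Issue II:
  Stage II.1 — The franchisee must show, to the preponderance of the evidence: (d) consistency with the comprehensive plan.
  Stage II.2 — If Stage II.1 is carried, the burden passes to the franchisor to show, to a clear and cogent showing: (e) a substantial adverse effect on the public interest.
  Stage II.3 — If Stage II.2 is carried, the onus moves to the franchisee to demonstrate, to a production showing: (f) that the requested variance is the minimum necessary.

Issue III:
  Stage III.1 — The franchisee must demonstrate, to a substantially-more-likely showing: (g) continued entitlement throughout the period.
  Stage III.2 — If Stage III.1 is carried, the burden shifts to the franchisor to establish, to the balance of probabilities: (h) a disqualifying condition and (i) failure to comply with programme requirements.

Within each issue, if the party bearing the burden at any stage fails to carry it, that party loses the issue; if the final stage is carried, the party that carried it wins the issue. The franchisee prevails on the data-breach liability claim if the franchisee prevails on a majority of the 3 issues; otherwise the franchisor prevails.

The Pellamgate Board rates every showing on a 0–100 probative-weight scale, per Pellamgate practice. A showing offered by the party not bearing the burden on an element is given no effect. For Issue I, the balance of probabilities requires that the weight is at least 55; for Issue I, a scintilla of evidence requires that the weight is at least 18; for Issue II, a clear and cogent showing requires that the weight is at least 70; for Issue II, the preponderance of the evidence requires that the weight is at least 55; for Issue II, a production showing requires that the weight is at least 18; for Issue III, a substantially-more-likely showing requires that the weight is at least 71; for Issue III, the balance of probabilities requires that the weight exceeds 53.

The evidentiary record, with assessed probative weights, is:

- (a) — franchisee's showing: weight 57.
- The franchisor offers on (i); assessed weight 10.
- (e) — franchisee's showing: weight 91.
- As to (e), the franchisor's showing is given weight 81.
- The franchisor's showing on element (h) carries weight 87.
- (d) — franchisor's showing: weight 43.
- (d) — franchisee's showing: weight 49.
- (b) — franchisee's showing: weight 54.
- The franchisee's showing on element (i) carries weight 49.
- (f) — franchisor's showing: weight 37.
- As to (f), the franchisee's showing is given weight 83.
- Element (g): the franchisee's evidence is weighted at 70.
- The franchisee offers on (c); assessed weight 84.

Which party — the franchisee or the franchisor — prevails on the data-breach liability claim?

— Issue I —
Stage I.1 — burden on franchisee; standard: the balance of probabilities (weight is at least 55).
    (a): 57 ≥ 55 [met]
    (b): 54 < 55 [not met]
  Stage I.1 not carried; the franchisee fails its burden.
The analysis ends at Stage I.1; the franchisor prevails on this issue.
— Issue II —
Stage II.1 — burden on franchisee; standard: the preponderance of the evidence (weight is at least 55).
    (d): 49 (franchisor's 43 disregarded) < 55 [not met]
  Stage II.1 not carried; the franchisee fails its burden.
The franchisor prevails on this issue.
— Issue III —
At Stage III.1 the franchisee must meet a substantially-more-likely showing (weight is at least 71): on (g) the weight is 70, which does not reach 71, so (g) does not meet the standard.
  Not every element is met, so the franchisee fails to carry Stage III.1.
The franchisor prevails on this issue.
Per-issue: Issue I → franchisor; Issue II → franchisor; Issue III → franchisor. The franchisee must prevail on a majority of issues; overall, the franchisor prevails.

franchisor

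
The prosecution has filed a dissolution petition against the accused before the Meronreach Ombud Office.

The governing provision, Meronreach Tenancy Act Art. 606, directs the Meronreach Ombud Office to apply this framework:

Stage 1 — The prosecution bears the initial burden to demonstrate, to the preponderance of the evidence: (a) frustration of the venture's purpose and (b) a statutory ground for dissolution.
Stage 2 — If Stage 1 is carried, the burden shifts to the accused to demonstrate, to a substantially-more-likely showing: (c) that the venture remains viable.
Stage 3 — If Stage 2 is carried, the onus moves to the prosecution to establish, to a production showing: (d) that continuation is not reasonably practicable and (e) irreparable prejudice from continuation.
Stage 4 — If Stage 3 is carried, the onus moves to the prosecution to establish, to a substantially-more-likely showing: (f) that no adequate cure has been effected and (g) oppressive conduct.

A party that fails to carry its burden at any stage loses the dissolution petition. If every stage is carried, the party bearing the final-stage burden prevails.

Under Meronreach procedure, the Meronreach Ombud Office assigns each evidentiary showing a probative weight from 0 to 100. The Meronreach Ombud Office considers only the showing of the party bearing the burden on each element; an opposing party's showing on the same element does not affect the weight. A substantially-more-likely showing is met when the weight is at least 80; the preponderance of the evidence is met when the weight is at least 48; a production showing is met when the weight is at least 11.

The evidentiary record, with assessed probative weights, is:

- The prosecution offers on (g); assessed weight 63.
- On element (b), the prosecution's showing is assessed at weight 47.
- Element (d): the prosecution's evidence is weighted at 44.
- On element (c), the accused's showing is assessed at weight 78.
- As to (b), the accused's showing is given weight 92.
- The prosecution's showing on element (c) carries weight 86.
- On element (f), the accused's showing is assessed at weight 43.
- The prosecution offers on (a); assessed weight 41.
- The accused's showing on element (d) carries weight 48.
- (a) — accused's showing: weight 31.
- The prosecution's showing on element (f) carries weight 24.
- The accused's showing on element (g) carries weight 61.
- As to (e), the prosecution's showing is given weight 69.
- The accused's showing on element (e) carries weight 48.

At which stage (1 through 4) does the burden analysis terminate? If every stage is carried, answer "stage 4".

At Stage 1 the prosecution must meet the preponderance of the evidence (weight is at least 48): on (a) the weight is 41 (the accused's 31 is given no effect), < 48, so (a) does not meet the standard; on (b) the weight is 47 (the accused's 92 is given no effect), < 48, so (b) does not meet the standard.
  Stage 1 not carried; the prosecution fails its burden.
The analysis ends at Stage 1; the accused prevails.

stage 1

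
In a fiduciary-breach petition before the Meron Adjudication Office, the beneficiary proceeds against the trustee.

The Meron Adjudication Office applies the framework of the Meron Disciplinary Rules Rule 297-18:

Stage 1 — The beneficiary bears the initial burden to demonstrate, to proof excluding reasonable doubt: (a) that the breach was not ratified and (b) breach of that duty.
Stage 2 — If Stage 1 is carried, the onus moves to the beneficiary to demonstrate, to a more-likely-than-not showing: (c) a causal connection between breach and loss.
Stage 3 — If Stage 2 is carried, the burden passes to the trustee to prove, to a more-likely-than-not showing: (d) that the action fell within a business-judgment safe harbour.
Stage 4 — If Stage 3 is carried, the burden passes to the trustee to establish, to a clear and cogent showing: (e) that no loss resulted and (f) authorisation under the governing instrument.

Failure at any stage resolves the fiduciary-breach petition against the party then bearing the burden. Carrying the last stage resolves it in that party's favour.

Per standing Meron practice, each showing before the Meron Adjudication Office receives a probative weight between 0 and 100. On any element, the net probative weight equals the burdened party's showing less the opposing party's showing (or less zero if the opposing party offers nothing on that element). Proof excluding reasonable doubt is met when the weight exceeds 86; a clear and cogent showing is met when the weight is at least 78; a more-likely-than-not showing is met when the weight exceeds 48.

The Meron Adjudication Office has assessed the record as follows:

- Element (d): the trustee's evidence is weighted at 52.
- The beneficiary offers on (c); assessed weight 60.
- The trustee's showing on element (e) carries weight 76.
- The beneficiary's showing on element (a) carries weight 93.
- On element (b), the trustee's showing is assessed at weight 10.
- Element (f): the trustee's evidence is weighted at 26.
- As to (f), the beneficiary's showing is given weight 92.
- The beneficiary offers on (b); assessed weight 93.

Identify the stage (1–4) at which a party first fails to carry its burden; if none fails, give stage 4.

Stage 1 — burden on beneficiary; standard: proof excluding reasonable doubt (weight exceeds 86).
    (a): 93 > 86 [met]
    (b): 93 − 10 = 83 ≤ 86 [not met]
  Not every element is met, so the beneficiary fails to carry Stage 1.
The analysis ends at Stage 1; the trustee prevails.

stage 1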